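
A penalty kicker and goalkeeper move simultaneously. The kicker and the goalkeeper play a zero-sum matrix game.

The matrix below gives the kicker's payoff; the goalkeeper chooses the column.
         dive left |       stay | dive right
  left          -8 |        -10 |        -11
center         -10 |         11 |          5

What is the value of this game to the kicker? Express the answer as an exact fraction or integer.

-25/3

Column stay is strictly dominated by dive right for the goalkeeper (it gives the kicker more in every row).
The remaining 2×2 game on (left, center) × (dive left, dive right) has no saddle point. Let the kicker play left with probability p; indifference gives −8p − 10(1−p) = −11p + 5(1−p), so p = 5/6.
Similarly the goalkeeper's optimal q on dive left is 8/9, and the value is -8·(8/9) + (-11)·(1/9) = -25/3.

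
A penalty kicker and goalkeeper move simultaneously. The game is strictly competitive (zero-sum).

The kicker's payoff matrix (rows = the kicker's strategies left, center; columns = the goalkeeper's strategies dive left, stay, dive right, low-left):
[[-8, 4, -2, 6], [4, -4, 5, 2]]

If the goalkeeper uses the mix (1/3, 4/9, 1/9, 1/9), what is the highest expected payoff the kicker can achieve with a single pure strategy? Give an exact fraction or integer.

left: (-8)·(1/3) + (4)·(4/9) + (-2)·(1/9) + (6)·(1/9) = -4/9.
center: (4)·(1/3) + (-4)·(4/9) + (5)·(1/9) + (2)·(1/9) = 1/3.
The best pure response is center with expected payoff 1/3.

1/3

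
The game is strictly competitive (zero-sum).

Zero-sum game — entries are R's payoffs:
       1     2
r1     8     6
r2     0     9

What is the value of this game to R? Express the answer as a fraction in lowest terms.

72/11

Row minima are 6 and 0, so R's maximin is 6; column maxima are 8 and 9, so C's minimax is 8. These differ, so the equilibrium is in mixed strategies.
Let R play r1 with probability p. C is indifferent when 8p = 6p + 9(1−p), giving p = 9/11.
Let C play 1 with probability q. R is indifferent when 8q + 6(1−q) = 9(1−q), giving q = 3/11.
The value is 8·(3/11) + (6)·(8/11) = 72/11.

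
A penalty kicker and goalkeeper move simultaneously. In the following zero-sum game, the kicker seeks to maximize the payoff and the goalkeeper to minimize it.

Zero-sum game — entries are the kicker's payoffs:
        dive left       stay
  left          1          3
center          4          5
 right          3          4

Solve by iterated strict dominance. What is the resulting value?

4

Column stay is strictly dominated by dive left for the goalkeeper (1<3, 4<5, 3<4); eliminate stay.
Row left is strictly dominated by row center (4>1); eliminate left.
Row right is strictly dominated by row center (4>3); eliminate right.
Only (center, dive left) remains, with payoff 4.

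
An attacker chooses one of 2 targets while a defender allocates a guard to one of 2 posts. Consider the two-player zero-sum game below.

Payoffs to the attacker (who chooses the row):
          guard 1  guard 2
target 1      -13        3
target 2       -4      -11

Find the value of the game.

Row minima are -13 and -11, so the attacker's maximin is -11; column maxima are -4 and 3, so the defender's minimax is -4. These differ, so the equilibrium is in mixed strategies.
Let the attacker play target 1 with probability p. The defender is indifferent when −13p − 4(1−p) = 3p − 11(1−p), giving p = 7/23.
Let the defender play guard 1 with probability q. The attacker is indifferent when −13q + 3(1−q) = −4q − 11(1−q), giving q = 14/23.
The value is -13·(14/23) + (3)·(9/23) = -155/23.

-155/23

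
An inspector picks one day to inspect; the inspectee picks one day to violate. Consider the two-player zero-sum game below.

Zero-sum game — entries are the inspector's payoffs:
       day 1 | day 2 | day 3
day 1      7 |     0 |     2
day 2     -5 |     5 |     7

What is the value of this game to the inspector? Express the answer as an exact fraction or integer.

Column day 3 is strictly dominated by day 2 for the inspectee (it gives the inspector more in every row).
The remaining 2×2 game on (day 1, day 2) × (day 1, day 2) has no saddle point. Let the inspector play day 1 with probability p; indifference gives 7p − 5(1−p) = 5(1−p), so p = 10/17.
Similarly the inspectee's optimal q on day 1 is 5/17, and the value is 7·(5/17) + (0)·(12/17) = 35/17.

35/17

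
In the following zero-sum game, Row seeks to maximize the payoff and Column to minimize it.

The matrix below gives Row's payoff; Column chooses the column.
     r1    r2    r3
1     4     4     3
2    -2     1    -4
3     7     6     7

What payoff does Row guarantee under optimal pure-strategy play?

Row minima: 3, -4, 6 → Row's maximin is 6.
Column maxima: 7, 6, 7 → Column's minimax is 6.
They coincide at (3, r2), so the value is 6.

6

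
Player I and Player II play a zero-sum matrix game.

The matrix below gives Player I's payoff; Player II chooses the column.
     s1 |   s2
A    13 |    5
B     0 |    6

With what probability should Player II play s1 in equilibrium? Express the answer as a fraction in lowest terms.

1/14

Row minima are 5 and 0, so Player I's maximin is 5; column maxima are 13 and 6, so Player II's minimax is 6. These differ, so the equilibrium is in mixed strategies.
Let Player II play s1 with probability q. Player I is indifferent when 13q + 5(1−q) = 6(1−q), giving q = 1/14.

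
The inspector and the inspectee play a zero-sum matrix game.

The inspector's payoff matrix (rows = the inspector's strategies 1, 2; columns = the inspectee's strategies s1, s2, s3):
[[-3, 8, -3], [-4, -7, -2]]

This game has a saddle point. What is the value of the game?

Row minima: -3, -7 → the inspector's maximin is -3.
Column maxima: -3, 8, -2 → the inspectee's minimax is -3.
They coincide at (1, s1), so the value is -3.

-3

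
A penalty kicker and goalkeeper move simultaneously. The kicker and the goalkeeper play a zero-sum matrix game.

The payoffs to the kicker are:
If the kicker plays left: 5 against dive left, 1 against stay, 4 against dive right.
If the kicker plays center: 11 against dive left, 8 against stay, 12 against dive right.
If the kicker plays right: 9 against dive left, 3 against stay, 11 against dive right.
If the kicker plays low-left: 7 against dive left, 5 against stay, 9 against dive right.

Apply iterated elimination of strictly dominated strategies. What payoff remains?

Column dive left is strictly dominated by stay for the goalkeeper (1<5, 8<11, 3<9, 5<7); eliminate dive left.
Column dive right is strictly dominated by stay for the goalkeeper (1<4, 8<12, 3<11, 5<9); eliminate dive right.
Row low-left is strictly dominated by row center (8>5); eliminate low-left.
Row right is strictly dominated by row center (8>3); eliminate right.
Row left is strictly dominated by row center (8>1); eliminate left.
Only (center, stay) remains, with payoff 8.

8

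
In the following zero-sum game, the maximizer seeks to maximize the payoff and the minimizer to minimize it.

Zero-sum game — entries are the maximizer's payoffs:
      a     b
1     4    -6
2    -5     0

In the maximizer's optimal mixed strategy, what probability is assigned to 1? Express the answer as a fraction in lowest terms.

1/3

Row minima are -6 and -5, so the maximizer's maximin is -5; column maxima are 4 and 0, so the minimizer's minimax is 0. These differ, so the equilibrium is in mixed strategies.
Let the maximizer play 1 with probability p. The minimizer is indifferent when 4p − 5(1−p) = −6p, giving p = 1/3.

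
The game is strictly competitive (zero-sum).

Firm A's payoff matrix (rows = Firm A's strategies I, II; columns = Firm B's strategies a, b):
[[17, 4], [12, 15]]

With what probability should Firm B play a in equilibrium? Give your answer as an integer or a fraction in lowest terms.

Row minima are 4 and 12, so Firm A's maximin is 12; column maxima are 17 and 15, so Firm B's minimax is 15. These differ, so the equilibrium is in mixed strategies.
Let Firm B play a with probability q. Firm A is indifferent when 17q + 4(1−q) = 12q + 15(1−q), giving q = 11/16.

11/16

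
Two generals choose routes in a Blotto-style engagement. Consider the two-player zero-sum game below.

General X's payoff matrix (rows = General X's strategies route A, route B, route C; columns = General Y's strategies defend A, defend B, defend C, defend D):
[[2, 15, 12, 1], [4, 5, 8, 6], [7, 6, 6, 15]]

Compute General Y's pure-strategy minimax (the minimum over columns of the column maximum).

The worst case (largest entry) in each column is defend A: 7, defend B: 15, defend C: 12, defend D: 15.
The best (smallest) of these is 7.

7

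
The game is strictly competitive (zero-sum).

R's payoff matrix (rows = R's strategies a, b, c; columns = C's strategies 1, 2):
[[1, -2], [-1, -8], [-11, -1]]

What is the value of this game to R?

-23/13

Row b is strictly dominated by row a, so R never plays it.
The remaining 2×2 game on (a, c) × (1, 2) has no saddle point. Let R play a with probability p; indifference gives p − 11(1−p) = −2p − (1−p), so p = 10/13.
Similarly C's optimal q on 1 is 1/13, and the value is 1·(1/13) + (-2)·(12/13) = -23/13.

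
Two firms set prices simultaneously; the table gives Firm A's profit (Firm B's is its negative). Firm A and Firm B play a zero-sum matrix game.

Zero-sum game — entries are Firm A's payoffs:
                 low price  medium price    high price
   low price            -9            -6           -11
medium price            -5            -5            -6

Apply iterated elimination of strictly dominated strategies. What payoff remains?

-6

Row low price is strictly dominated by row medium price (-5>-9, -5>-6, -6>-11); eliminate low price.
Column low price is strictly dominated by high price for Firm B (-6<-5); eliminate low price.
Column medium price is strictly dominated by high price for Firm B (-6<-5); eliminate medium price.
Only (medium price, high price) remains, with payoff -6.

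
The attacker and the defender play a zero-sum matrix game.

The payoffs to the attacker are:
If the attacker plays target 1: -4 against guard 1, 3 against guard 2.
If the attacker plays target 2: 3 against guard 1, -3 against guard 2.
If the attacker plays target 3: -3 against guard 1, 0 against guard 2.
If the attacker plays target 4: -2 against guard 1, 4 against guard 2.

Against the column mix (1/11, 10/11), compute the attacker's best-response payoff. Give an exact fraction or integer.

38/11

target 1: (-4)·(1/11) + (3)·(10/11) = 26/11.
target 2: (3)·(1/11) + (-3)·(10/11) = -27/11.
target 3: (-3)·(1/11) + (0)·(10/11) = -3/11.
target 4: (-2)·(1/11) + (4)·(10/11) = 38/11.
The best pure response is target 4 with expected payoff 38/11.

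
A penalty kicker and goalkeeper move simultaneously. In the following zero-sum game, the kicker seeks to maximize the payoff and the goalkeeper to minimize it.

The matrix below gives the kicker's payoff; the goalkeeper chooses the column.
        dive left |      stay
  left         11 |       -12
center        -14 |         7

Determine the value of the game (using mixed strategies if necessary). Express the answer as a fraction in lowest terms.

Row minima are -12 and -14, so the kicker's maximin is -12; column maxima are 11 and 7, so the goalkeeper's minimax is 7. These differ, so the equilibrium is in mixed strategies.
Let the kicker play left with probability p. The goalkeeper is indifferent when 11p − 14(1−p) = −12p + 7(1−p), giving p = 21/44.
Let the goalkeeper play dive left with probability q. The kicker is indifferent when 11q − 12(1−q) = −14q + 7(1−q), giving q = 19/44.
The value is 11·(19/44) + (-12)·(25/44) = -91/44.

-91/44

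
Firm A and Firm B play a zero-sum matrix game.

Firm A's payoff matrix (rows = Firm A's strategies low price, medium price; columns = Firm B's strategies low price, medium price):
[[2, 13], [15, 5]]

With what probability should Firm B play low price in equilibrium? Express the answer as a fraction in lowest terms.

8/21

Row minima are 2 and 5, so Firm A's maximin is 5; column maxima are 15 and 13, so Firm B's minimax is 13. These differ, so the equilibrium is in mixed strategies.
Let Firm B play low price with probability q. Firm A is indifferent when 2q + 13(1−q) = 15q + 5(1−q), giving q = 8/21.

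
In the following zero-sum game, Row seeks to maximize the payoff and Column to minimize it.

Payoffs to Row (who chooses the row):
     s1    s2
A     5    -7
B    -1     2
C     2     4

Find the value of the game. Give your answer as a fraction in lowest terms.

17/7

Row B is strictly dominated by row C, so Row never plays it.
The remaining 2×2 game on (A, C) × (s1, s2) has no saddle point. Let Row play A with probability p; indifference gives 5p + 2(1−p) = −7p + 4(1−p), so p = 1/7.
Similarly Column's optimal q on s1 is 11/14, and the value is 5·(11/14) + (-7)·(3/14) = 17/7.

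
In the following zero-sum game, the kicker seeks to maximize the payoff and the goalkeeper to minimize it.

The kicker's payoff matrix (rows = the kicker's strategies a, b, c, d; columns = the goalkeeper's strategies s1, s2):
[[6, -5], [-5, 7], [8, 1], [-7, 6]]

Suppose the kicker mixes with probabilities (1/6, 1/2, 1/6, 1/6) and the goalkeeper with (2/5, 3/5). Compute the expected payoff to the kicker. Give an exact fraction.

53/30

Against (2/5, 3/5), each row's expected payoff is a: -3/5; b: 11/5; c: 19/5; d: 4/5.
Taking the (1/6, 1/2, 1/6, 1/6)-weighted average: (1/6)·(-3/5) + (1/2)·(11/5) + (1/6)·(19/5) + (1/6)·(4/5) = 53/30.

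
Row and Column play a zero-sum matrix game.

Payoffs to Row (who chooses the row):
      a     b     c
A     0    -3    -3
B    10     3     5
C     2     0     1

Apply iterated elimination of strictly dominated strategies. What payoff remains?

3

Row C is strictly dominated by row B (10>2, 3>0, 5>1); eliminate C.
Column a is strictly dominated by b for Column (-3<0, 3<10); eliminate a.
Row A is strictly dominated by row B (3>-3, 5>-3); eliminate A.
Column c is strictly dominated by b for Column (3<5); eliminate c.
Only (B, b) remains, with payoff 3.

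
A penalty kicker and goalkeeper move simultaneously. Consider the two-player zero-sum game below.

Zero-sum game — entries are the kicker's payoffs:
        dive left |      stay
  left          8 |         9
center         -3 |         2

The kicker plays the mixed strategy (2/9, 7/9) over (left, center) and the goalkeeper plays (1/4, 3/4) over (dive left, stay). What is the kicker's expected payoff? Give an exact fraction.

Against (1/4, 3/4), each row's expected payoff is left: 35/4; center: 3/4.
Taking the (2/9, 7/9)-weighted average: (2/9)·(35/4) + (7/9)·(3/4) = 91/36.

91/36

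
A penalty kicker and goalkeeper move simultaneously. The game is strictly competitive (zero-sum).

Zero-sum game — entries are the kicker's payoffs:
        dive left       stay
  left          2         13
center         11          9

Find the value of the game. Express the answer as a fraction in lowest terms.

125/13

Row minima are 2 and 9, so the kicker's maximin is 9; column maxima are 11 and 13, so the goalkeeper's minimax is 11. These differ, so the equilibrium is in mixed strategies.
Let the kicker play left with probability p. The goalkeeper is indifferent when 2p + 11(1−p) = 13p + 9(1−p), giving p = 2/13.
Let the goalkeeper play dive left with probability q. The kicker is indifferent when 2q + 13(1−q) = 11q + 9(1−q), giving q = 4/13.
The value is 2·(4/13) + (13)·(9/13) = 125/13.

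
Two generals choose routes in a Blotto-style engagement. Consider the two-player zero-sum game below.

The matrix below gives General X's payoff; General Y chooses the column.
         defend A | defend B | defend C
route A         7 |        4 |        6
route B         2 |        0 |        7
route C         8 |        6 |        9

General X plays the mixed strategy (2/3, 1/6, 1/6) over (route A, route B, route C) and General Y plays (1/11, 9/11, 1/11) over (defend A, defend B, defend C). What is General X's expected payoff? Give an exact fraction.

46/11

Against (1/11, 9/11, 1/11), each row's expected payoff is route A: 49/11; route B: 9/11; route C: 71/11.
Taking the (2/3, 1/6, 1/6)-weighted average: (2/3)·(49/11) + (1/6)·(9/11) + (1/6)·(71/11) = 46/11.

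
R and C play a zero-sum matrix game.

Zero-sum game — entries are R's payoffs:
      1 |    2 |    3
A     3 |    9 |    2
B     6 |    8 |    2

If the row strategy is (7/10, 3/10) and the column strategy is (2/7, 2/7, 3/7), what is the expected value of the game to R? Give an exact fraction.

156/35

Against (2/7, 2/7, 3/7), each row's expected payoff is A: 30/7; B: 34/7.
Taking the (7/10, 3/10)-weighted average: (7/10)·(30/7) + (3/10)·(34/7) = 156/35.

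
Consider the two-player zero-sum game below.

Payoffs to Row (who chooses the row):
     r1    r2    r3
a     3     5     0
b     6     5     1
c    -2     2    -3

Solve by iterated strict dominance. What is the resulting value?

1

Row c is strictly dominated by row a (3>-2, 5>2, 0>-3); eliminate c.
Column r1 is strictly dominated by r3 for Column (0<3, 1<6); eliminate r1.
Column r2 is strictly dominated by r3 for Column (0<5, 1<5); eliminate r2.
Row a is strictly dominated by row b (1>0); eliminate a.
Only (b, r3) remains, with payoff 1.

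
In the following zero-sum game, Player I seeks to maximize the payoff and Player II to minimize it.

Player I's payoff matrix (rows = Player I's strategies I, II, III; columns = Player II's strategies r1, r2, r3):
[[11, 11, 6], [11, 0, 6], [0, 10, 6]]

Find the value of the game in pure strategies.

6

Row minima: 6, 0, 0 → Player I's maximin is 6.
Column maxima: 11, 11, 6 → Player II's minimax is 6.
They coincide at (I, r3), so the value is 6.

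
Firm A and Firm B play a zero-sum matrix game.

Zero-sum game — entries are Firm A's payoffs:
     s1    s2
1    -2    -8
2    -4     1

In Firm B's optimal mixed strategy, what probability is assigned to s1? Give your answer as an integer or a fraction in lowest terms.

9/11

Row minima are -8 and -4, so Firm A's maximin is -4; column maxima are -2 and 1, so Firm B's minimax is -2. These differ, so the equilibrium is in mixed strategies.
Let Firm B play s1 with probability q. Firm A is indifferent when −2q − 8(1−q) = −4q + (1−q), giving q = 9/11.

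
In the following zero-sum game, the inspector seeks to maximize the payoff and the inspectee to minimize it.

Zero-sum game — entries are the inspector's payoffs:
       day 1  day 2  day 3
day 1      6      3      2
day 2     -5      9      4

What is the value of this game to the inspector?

34/13

Column day 2 is strictly dominated by day 3 for the inspectee (it gives the inspector more in every row).
The remaining 2×2 game on (day 1, day 2) × (day 1, day 3) has no saddle point. Let the inspector play day 1 with probability p; indifference gives 6p − 5(1−p) = 2p + 4(1−p), so p = 9/13.
Similarly the inspectee's optimal q on day 1 is 2/13, and the value is 6·(2/13) + (2)·(11/13) = 34/13.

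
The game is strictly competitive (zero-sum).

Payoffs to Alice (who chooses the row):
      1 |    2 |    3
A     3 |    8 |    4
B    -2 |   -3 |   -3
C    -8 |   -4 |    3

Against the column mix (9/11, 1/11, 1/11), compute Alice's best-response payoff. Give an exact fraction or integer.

A: (3)·(9/11) + (8)·(1/11) + (4)·(1/11) = 39/11.
B: (-2)·(9/11) + (-3)·(1/11) + (-3)·(1/11) = -24/11.
C: (-8)·(9/11) + (-4)·(1/11) + (3)·(1/11) = -73/11.
The best pure response is A with expected payoff 39/11.

39/11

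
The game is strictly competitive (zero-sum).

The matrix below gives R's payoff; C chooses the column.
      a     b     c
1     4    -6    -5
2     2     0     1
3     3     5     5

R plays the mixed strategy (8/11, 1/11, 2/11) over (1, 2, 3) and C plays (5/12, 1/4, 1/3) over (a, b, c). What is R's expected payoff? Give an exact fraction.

-5/22

Against (5/12, 1/4, 1/3), each row's expected payoff is 1: -3/2; 2: 7/6; 3: 25/6.
Taking the (8/11, 1/11, 2/11)-weighted average: (8/11)·(-3/2) + (1/11)·(7/6) + (2/11)·(25/6) = -5/22.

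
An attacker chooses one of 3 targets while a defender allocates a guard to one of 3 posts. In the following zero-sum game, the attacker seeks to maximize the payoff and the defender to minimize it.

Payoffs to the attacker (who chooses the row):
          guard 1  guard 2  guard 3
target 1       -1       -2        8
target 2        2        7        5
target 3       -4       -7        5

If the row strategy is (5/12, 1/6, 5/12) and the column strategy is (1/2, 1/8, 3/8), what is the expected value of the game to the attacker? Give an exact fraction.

55/48

Against (1/2, 1/8, 3/8), each row's expected payoff is target 1: 9/4; target 2: 15/4; target 3: -1.
Taking the (5/12, 1/6, 5/12)-weighted average: (5/12)·(9/4) + (1/6)·(15/4) + (5/12)·(-1) = 55/48.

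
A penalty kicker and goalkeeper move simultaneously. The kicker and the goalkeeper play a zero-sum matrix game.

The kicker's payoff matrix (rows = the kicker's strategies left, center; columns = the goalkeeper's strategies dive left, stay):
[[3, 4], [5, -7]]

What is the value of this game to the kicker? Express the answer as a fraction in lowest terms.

Row minima are 3 and -7, so the kicker's maximin is 3; column maxima are 5 and 4, so the goalkeeper's minimax is 4. These differ, so the equilibrium is in mixed strategies.
Let the kicker play left with probability p. The goalkeeper is indifferent when 3p + 5(1−p) = 4p − 7(1−p), giving p = 12/13.
Let the goalkeeper play dive left with probability q. The kicker is indifferent when 3q + 4(1−q) = 5q − 7(1−q), giving q = 11/13.
The value is 3·(11/13) + (4)·(2/13) = 41/13.

41/13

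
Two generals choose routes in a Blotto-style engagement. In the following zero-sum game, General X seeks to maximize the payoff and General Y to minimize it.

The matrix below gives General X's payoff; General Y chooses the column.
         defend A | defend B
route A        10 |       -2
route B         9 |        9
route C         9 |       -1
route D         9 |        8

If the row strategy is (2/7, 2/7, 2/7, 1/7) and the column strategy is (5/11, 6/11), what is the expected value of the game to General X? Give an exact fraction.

445/77

Against (5/11, 6/11), each row's expected payoff is route A: 38/11; route B: 9; route C: 39/11; route D: 93/11.
Taking the (2/7, 2/7, 2/7, 1/7)-weighted average: (2/7)·(38/11) + (2/7)·(9) + (2/7)·(39/11) + (1/7)·(93/11) = 445/77.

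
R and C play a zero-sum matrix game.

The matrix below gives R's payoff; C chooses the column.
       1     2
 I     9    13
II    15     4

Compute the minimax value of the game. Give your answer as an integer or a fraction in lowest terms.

Row minima are 9 and 4, so R's maximin is 9; column maxima are 15 and 13, so C's minimax is 13. These differ, so the equilibrium is in mixed strategies.
Let R play I with probability p. C is indifferent when 9p + 15(1−p) = 13p + 4(1−p), giving p = 11/15.
Let C play 1 with probability q. R is indifferent when 9q + 13(1−q) = 15q + 4(1−q), giving q = 3/5.
The value is 9·(3/5) + (13)·(2/5) = 53/5.

53/5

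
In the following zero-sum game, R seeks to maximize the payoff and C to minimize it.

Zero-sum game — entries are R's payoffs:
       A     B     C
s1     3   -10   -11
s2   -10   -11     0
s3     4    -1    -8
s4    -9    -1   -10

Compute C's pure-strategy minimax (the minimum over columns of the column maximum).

The worst case (largest entry) in each column is A: 4, B: -1, C: 0.
The best (smallest) of these is -1.

-1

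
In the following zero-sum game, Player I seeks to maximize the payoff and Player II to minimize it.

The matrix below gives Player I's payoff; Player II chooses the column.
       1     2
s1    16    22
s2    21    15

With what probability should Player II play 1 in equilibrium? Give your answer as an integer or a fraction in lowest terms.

Row minima are 16 and 15, so Player I's maximin is 16; column maxima are 21 and 22, so Player II's minimax is 21. These differ, so the equilibrium is in mixed strategies.
Let Player II play 1 with probability q. Player I is indifferent when 16q + 22(1−q) = 21q + 15(1−q), giving q = 7/12.

7/12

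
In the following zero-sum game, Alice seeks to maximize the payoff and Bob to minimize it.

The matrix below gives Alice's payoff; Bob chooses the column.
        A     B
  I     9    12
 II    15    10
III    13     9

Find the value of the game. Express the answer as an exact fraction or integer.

Row III is strictly dominated by row II, so Alice never plays it.
The remaining 2×2 game on (I, II) × (A, B) has no saddle point. Let Alice play I with probability p; indifference gives 9p + 15(1−p) = 12p + 10(1−p), so p = 5/8.
Similarly Bob's optimal q on A is 1/4, and the value is 9·(1/4) + (12)·(3/4) = 45/4.

45/4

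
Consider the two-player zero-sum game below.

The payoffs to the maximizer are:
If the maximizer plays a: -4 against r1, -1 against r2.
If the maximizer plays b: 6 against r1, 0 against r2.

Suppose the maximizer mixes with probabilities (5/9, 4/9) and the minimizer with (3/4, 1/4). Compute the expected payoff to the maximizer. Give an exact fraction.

Against (3/4, 1/4), each row's expected payoff is a: -13/4; b: 9/2.
Taking the (5/9, 4/9)-weighted average: (5/9)·(-13/4) + (4/9)·(9/2) = 7/36.

7/36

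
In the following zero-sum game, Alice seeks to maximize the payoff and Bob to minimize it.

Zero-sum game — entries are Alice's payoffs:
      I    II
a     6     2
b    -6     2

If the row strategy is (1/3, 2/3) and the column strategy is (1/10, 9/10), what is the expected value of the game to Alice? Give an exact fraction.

Against (1/10, 9/10), each row's expected payoff is a: 12/5; b: 6/5.
Taking the (1/3, 2/3)-weighted average: (1/3)·(12/5) + (2/3)·(6/5) = 8/5.

8/5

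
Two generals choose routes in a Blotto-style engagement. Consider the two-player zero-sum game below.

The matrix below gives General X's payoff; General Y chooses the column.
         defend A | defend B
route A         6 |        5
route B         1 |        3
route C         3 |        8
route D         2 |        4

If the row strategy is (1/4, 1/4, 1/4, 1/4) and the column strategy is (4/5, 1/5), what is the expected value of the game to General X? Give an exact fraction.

Against (4/5, 1/5), each row's expected payoff is route A: 29/5; route B: 7/5; route C: 4; route D: 12/5.
Taking the (1/4, 1/4, 1/4, 1/4)-weighted average: (1/4)·(29/5) + (1/4)·(7/5) + (1/4)·(4) + (1/4)·(12/5) = 17/5.

17/5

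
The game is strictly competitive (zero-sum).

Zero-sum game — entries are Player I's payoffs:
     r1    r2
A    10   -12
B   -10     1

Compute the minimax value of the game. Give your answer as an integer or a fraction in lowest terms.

-10/3

Row minima are -12 and -10, so Player I's maximin is -10; column maxima are 10 and 1, so Player II's minimax is 1. These differ, so the equilibrium is in mixed strategies.
Let Player I play A with probability p. Player II is indifferent when 10p − 10(1−p) = −12p + (1−p), giving p = 1/3.
Let Player II play r1 with probability q. Player I is indifferent when 10q − 12(1−q) = −10q + (1−q), giving q = 13/33.
The value is 10·(13/33) + (-12)·(20/33) = -10/3.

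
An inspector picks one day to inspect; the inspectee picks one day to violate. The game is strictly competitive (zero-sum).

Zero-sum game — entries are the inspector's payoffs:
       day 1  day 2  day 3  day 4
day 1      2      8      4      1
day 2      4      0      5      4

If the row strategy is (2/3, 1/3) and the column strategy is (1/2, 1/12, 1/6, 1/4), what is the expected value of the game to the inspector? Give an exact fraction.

3

Against (1/2, 1/12, 1/6, 1/4), each row's expected payoff is day 1: 31/12; day 2: 23/6.
Taking the (2/3, 1/3)-weighted average: (2/3)·(31/12) + (1/3)·(23/6) = 3.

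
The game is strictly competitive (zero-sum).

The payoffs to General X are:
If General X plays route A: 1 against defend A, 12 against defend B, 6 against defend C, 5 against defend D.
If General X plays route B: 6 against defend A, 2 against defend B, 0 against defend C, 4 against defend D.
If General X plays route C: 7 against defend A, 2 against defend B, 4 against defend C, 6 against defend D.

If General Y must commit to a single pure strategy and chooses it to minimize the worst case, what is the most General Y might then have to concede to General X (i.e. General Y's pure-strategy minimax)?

6

The worst case (largest entry) in each column is defend A: 7, defend B: 12, defend C: 6, defend D: 6.
The best (smallest) of these is 6.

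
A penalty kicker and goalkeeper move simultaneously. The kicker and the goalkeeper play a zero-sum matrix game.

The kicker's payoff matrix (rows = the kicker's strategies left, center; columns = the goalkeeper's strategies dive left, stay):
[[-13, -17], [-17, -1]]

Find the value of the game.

-69/5

Row minima are -17 and -17, so the kicker's maximin is -17; column maxima are -13 and -1, so the goalkeeper's minimax is -13. These differ, so the equilibrium is in mixed strategies.
Let the kicker play left with probability p. The goalkeeper is indifferent when −13p − 17(1−p) = −17p − (1−p), giving p = 4/5.
Let the goalkeeper play dive left with probability q. The kicker is indifferent when −13q − 17(1−q) = −17q − (1−q), giving q = 4/5.
The value is -13·(4/5) + (-17)·(1/5) = -69/5.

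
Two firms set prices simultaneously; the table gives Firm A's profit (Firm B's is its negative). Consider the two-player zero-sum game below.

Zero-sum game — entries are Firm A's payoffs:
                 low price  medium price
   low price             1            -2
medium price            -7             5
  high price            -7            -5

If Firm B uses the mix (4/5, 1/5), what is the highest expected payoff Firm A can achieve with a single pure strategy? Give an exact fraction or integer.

low price: (1)·(4/5) + (-2)·(1/5) = 2/5.
medium price: (-7)·(4/5) + (5)·(1/5) = -23/5.
high price: (-7)·(4/5) + (-5)·(1/5) = -33/5.
The best pure response is low price with expected payoff 2/5.

2/5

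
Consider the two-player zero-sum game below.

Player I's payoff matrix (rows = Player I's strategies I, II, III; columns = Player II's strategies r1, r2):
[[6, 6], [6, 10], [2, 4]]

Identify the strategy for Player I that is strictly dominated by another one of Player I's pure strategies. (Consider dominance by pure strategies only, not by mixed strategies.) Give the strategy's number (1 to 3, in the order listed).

Compare III with I: 6 > 2, 6 > 4.
So I strictly dominates III for Player I; III is strictly dominated.

3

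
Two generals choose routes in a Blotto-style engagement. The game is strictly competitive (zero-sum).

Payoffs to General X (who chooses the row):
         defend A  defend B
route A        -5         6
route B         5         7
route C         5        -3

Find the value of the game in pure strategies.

5

Row minima: -5, 5, -3 → General X's maximin is 5.
Column maxima: 5, 7 → General Y's minimax is 5.
They coincide at (route B, defend A), so the value is 5.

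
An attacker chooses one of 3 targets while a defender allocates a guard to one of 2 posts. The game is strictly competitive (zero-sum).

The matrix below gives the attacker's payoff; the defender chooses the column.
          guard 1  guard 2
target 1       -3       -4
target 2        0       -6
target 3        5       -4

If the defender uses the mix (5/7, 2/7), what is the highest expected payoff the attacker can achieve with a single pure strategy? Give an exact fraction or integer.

17/7

target 1: (-3)·(5/7) + (-4)·(2/7) = -23/7.
target 2: (0)·(5/7) + (-6)·(2/7) = -12/7.
target 3: (5)·(5/7) + (-4)·(2/7) = 17/7.
The best pure response is target 3 with expected payoff 17/7.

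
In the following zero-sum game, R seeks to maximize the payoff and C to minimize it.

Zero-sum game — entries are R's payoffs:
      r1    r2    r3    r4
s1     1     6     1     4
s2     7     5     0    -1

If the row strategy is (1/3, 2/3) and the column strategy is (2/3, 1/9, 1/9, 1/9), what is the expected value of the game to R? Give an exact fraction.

Against (2/3, 1/9, 1/9, 1/9), each row's expected payoff is s1: 17/9; s2: 46/9.
Taking the (1/3, 2/3)-weighted average: (1/3)·(17/9) + (2/3)·(46/9) = 109/27.

109/27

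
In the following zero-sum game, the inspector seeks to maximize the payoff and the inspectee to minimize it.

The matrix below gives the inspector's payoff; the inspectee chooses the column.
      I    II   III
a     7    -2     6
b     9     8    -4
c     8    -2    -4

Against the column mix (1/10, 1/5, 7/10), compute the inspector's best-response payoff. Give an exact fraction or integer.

9/2

a: (7)·(1/10) + (-2)·(1/5) + (6)·(7/10) = 9/2.
b: (9)·(1/10) + (8)·(1/5) + (-4)·(7/10) = -3/10.
c: (8)·(1/10) + (-2)·(1/5) + (-4)·(7/10) = -12/5.
The best pure response is a with expected payoff 9/2.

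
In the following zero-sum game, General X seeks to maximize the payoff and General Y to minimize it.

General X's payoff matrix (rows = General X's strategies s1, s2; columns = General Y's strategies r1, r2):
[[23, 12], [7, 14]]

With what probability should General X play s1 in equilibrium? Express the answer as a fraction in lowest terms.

7/18

Row minima are 12 and 7, so General X's maximin is 12; column maxima are 23 and 14, so General Y's minimax is 14. These differ, so the equilibrium is in mixed strategies.
Let General X play s1 with probability p. General Y is indifferent when 23p + 7(1−p) = 12p + 14(1−p), giving p = 7/18.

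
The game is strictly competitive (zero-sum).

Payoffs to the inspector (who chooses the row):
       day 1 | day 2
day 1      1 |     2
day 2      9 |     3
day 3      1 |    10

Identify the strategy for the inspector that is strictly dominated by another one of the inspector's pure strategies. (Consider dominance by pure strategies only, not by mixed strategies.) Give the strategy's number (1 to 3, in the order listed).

1

Compare day 1 with day 2: 9 > 1, 3 > 2.
So day 2 strictly dominates day 1 for the inspector; day 1 is strictly dominated.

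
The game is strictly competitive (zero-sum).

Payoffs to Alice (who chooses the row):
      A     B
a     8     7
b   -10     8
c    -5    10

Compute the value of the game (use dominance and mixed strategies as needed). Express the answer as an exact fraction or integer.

Row b is strictly dominated by row c, so Alice never plays it.
The remaining 2×2 game on (a, c) × (A, B) has no saddle point. Let Alice play a with probability p; indifference gives 8p − 5(1−p) = 7p + 10(1−p), so p = 15/16.
Similarly Bob's optimal q on A is 3/16, and the value is 8·(3/16) + (7)·(13/16) = 115/16.

115/16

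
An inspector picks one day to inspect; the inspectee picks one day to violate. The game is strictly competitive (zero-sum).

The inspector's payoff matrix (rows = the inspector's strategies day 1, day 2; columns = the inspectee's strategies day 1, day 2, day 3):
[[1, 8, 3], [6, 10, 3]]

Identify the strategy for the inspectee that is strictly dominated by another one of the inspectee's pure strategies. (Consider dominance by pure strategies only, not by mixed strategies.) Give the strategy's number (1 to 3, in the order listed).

The inspectee prefers columns that give the inspector less. Compare day 2 with day 1: 1 < 8, 6 < 10.
So day 1 strictly dominates day 2 for the inspectee; day 2 is strictly dominated.

2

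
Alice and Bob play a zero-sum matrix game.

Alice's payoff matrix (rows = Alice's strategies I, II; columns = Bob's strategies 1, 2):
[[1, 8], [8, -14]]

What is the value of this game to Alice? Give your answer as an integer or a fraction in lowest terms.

Row minima are 1 and -14, so Alice's maximin is 1; column maxima are 8 and 8, so Bob's minimax is 8. These differ, so the equilibrium is in mixed strategies.
Let Alice play I with probability p. Bob is indifferent when p + 8(1−p) = 8p − 14(1−p), giving p = 22/29.
Let Bob play 1 with probability q. Alice is indifferent when q + 8(1−q) = 8q − 14(1−q), giving q = 22/29.
The value is 1·(22/29) + (8)·(7/29) = 78/29.

78/29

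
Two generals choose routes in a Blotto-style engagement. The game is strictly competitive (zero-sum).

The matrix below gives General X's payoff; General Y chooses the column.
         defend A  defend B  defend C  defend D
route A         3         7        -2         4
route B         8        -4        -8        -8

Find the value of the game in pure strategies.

Row minima: -2, -8 → General X's maximin is -2.
Column maxima: 8, 7, -2, 4 → General Y's minimax is -2.
They coincide at (route A, defend C), so the value is -2.

-2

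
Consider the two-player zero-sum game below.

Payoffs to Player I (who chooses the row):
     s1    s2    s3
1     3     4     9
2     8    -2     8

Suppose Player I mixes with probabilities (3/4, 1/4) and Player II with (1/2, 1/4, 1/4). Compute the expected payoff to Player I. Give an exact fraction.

Against (1/2, 1/4, 1/4), each row's expected payoff is 1: 19/4; 2: 11/2.
Taking the (3/4, 1/4)-weighted average: (3/4)·(19/4) + (1/4)·(11/2) = 79/16.

79/16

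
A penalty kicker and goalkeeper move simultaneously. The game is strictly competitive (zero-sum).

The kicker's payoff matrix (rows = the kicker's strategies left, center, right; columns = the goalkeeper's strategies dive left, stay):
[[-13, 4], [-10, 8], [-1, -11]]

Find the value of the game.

Row left is strictly dominated by row center, so the kicker never plays it.
The remaining 2×2 game on (center, right) × (dive left, stay) has no saddle point. Let the kicker play center with probability p; indifference gives −10p − (1−p) = 8p − 11(1−p), so p = 5/14.
Similarly the goalkeeper's optimal q on dive left is 19/28, and the value is -10·(19/28) + (8)·(9/28) = -59/14.

-59/14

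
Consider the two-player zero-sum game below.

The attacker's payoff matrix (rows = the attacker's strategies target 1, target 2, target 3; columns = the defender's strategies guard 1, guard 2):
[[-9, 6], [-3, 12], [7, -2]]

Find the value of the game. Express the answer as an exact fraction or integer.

13/4

Row target 1 is strictly dominated by row target 2, so the attacker never plays it.
The remaining 2×2 game on (target 2, target 3) × (guard 1, guard 2) has no saddle point. Let the attacker play target 2 with probability p; indifference gives −3p + 7(1−p) = 12p − 2(1−p), so p = 3/8.
Similarly the defender's optimal q on guard 1 is 7/12, and the value is -3·(7/12) + (12)·(5/12) = 13/4.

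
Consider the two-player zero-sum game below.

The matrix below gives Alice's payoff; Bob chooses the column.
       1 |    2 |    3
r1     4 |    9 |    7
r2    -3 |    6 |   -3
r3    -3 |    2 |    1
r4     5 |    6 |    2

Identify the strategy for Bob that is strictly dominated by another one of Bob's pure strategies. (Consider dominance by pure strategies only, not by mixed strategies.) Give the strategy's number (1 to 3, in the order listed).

Bob prefers columns that give Alice less. Compare 2 with 1: 4 < 9, -3 < 6, -3 < 2, 5 < 6.
So 1 strictly dominates 2 for Bob; 2 is strictly dominated.

2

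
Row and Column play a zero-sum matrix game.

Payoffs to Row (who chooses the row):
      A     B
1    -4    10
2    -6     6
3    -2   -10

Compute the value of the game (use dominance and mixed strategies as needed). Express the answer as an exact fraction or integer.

-30/11

Row 2 is strictly dominated by row 1, so Row never plays it.
The remaining 2×2 game on (1, 3) × (A, B) has no saddle point. Let Row play 1 with probability p; indifference gives −4p − 2(1−p) = 10p − 10(1−p), so p = 4/11.
Similarly Column's optimal q on A is 10/11, and the value is -4·(10/11) + (10)·(1/11) = -30/11.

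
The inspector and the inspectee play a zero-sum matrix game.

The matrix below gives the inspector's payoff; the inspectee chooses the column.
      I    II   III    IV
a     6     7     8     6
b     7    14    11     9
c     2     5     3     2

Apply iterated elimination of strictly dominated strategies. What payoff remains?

7

Column III is strictly dominated by I for the inspectee (6<8, 7<11, 2<3); eliminate III.
Row c is strictly dominated by row a (6>2, 7>5, 6>2); eliminate c.
Row a is strictly dominated by row b (7>6, 14>7, 9>6); eliminate a.
Column II is strictly dominated by I for the inspectee (7<14); eliminate II.
Column IV is strictly dominated by I for the inspectee (7<9); eliminate IV.
Only (b, I) remains, with payoff 7.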